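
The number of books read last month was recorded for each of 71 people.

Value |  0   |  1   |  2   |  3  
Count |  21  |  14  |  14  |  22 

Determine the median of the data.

Cumulative frequencies: 21, 35, 49, 71
n = 71, so the median is the value in position (n+1)/2 = 36.
Position 36 falls at value 2.

2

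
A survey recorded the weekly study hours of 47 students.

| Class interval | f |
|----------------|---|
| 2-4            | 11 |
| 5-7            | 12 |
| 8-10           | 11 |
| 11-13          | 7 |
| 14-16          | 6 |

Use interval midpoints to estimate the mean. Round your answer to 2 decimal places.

8.04

Midpoints: 3, 6, 9, 12, 15
Σfm = 11×3 + 12×6 + 11×9 + 7×12 + 6×15 = 378
n = Σf = 47
Mean = 378 / 47 = 8.0426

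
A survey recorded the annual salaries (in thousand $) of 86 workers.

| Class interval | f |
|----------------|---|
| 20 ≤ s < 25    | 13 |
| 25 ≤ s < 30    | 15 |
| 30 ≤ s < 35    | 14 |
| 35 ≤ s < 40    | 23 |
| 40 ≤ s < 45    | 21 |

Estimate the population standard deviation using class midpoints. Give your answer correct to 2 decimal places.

6.97

Midpoints: 22.5, 27.5, 32.5, 37.5, 42.5
n = 86, Σfm = 2915, mean = 33.8953
Σfm² = 102987.5
Σf(m − x̄)² = Σfm² − (Σfm)²/n = 102987.5 − 2915²/86 = 4182.5581
Population variance = 4182.5581 / 86 = 48.6344
Standard deviation = √48.6344 = 6.9738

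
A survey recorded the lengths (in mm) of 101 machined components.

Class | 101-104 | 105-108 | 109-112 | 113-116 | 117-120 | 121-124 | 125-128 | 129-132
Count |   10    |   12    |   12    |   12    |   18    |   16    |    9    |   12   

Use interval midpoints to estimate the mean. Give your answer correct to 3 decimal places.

Midpoints: 102.5, 106.5, 110.5, 114.5, 118.5, 122.5, 126.5, 130.5
Σfm = 10×102.5 + 12×106.5 + 12×110.5 + 12×114.5 + 18×118.5 + 16×122.5 + 9×126.5 + 12×130.5 = 11800.5
n = Σf = 101
Mean = 11800.5 / 101 = 116.8366

116.837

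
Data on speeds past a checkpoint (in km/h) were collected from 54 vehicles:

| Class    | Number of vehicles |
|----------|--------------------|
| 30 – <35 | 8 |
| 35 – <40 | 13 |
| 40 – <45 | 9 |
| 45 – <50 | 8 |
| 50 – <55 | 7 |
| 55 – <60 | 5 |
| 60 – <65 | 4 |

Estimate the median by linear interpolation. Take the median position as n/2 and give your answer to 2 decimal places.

Cumulative frequencies: 8, 21, 30, 38, 45, 50, 54
n = 54; position = n/2 = 27.
This falls in the class 40 – <45: L = 40, F = 21, f = 9, h = 5.
Median ≈ 40 + ((27 − 21) / 9) × 5 = 43.3333

43.33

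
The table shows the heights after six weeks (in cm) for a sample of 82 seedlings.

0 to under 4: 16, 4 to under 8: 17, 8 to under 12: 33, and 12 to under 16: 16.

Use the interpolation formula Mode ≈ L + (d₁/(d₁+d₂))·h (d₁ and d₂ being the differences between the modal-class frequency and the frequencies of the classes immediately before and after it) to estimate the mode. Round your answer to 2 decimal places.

Modal class: 8 to under 12 (highest frequency 33).
d₁ = 33 − 17 = 16, d₂ = 33 − 16 = 17
Mode ≈ 8 + (16/(16+17)) × 4 = 8 + 1.9394 = 9.9394

9.94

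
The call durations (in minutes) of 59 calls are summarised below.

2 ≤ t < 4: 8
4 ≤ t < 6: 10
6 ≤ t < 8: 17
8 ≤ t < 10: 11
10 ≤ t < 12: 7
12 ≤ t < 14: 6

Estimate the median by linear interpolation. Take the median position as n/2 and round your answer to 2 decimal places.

7.35

Cumulative frequencies: 8, 18, 35, 46, 53, 59
n = 59; position = n/2 = 29.5.
This falls in the class 6 ≤ t < 8: L = 6, F = 18, f = 17, h = 2.
Median ≈ 6 + ((29.5 − 18) / 17) × 2 = 7.3529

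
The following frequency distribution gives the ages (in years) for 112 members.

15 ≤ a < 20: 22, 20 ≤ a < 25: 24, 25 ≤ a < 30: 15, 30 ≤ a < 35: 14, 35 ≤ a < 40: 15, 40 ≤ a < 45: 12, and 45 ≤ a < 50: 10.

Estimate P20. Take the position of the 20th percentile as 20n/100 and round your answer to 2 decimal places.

20.08

Cumulative frequencies: 22, 46, 61, 75, 90, 102, 112
n = 112; position = 20n/100 = 22.4.
This falls in the class 20 ≤ a < 25: L = 20, F = 22, f = 24, h = 5.
20th percentile ≈ 20 + ((22.4 − 22) / 24) × 5 = 20.0833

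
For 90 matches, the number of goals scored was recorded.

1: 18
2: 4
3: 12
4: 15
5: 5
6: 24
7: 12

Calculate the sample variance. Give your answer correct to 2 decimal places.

4.46

Values: 1, 2, 3, 4, 5, 6, 7
n = 90, Σfx = 375, mean = 4.1667
Σfx² = 1959
Σf(x − x̄)² = Σfx² − (Σfx)²/n = 1959 − 375²/90 = 396.5000
Sample variance = 396.5000 / 89 = 4.4551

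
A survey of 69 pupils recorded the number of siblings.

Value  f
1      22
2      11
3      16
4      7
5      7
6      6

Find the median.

3

Cumulative frequencies: 22, 33, 49, 56, 63, 69
n = 69, so the median is the value in position (n+1)/2 = 35.
Position 35 falls at value 3.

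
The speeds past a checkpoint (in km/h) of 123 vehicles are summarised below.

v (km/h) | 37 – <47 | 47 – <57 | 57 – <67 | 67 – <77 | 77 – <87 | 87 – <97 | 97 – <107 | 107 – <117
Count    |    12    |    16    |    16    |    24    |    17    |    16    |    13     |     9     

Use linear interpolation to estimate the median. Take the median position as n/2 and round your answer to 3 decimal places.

74.292

Cumulative frequencies: 12, 28, 44, 68, 85, 101, 114, 123
n = 123; position = n/2 = 61.5.
This falls in the class 67 – <77: L = 67, F = 44, f = 24, h = 10.
Median ≈ 67 + ((61.5 − 44) / 24) × 10 = 74.2917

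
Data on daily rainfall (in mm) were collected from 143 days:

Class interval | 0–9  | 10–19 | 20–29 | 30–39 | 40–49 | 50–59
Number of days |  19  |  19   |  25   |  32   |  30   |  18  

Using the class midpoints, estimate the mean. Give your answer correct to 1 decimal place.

30.7

Midpoints: 4.5, 14.5, 24.5, 34.5, 44.5, 54.5
Σfm = 19×4.5 + 19×14.5 + 25×24.5 + 32×34.5 + 30×44.5 + 18×54.5 = 4393.5
n = Σf = 143
Mean = 4393.5 / 143 = 30.7238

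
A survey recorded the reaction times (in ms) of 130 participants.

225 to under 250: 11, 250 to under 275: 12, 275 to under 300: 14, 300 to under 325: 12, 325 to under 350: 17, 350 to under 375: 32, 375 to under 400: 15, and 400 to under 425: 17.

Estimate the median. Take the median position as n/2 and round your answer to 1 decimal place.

Cumulative frequencies: 11, 23, 37, 49, 66, 98, 113, 130
n = 130; position = n/2 = 65.
This falls in the class 325 to under 350: L = 325, F = 49, f = 17, h = 25.
Median ≈ 325 + ((65 − 49) / 17) × 25 = 348.5294

348.5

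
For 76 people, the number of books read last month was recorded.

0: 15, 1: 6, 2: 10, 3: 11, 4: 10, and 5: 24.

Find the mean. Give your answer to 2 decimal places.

Values: 0, 1, 2, 3, 4, 5
Σfx = 15×0 + 6×1 + 10×2 + 11×3 + 10×4 + 24×5 = 219
n = Σf = 76
Mean = 219 / 76 = 2.8816

2.88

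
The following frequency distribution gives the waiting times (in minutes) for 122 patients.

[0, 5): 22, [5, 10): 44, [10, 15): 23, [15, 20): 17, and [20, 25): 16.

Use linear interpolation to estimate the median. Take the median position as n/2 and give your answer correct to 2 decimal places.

Cumulative frequencies: 22, 66, 89, 106, 122
n = 122; position = n/2 = 61.
This falls in the class [5, 10): L = 5, F = 22, f = 44, h = 5.
Median ≈ 5 + ((61 − 22) / 44) × 5 = 9.4318

9.43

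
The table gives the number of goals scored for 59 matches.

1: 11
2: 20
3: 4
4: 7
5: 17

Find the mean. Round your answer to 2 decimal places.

2.98

Values: 1, 2, 3, 4, 5
Σfx = 11×1 + 20×2 + 4×3 + 7×4 + 17×5 = 176
n = Σf = 59
Mean = 176 / 59 = 2.9831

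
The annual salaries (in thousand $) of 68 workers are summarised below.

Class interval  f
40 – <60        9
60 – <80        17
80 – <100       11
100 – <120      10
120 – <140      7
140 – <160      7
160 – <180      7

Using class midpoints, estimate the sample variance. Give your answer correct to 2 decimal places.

Midpoints: 50, 70, 90, 110, 130, 150, 170
n = 68, Σfm = 6880, mean = 101.1765
Σfm² = 794000
Σf(m − x̄)² = Σfm² − (Σfm)²/n = 794000 − 6880²/68 = 97905.8824
Sample variance = 97905.8824 / 67 = 1461.2818

1461.28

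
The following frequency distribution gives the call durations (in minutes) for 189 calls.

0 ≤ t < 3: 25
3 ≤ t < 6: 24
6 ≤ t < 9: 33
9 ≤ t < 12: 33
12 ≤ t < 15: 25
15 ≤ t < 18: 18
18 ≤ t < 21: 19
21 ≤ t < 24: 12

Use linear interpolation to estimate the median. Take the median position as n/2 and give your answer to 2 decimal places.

10.14

Cumulative frequencies: 25, 49, 82, 115, 140, 158, 177, 189
n = 189; position = n/2 = 94.5.
This falls in the class 9 ≤ t < 12: L = 9, F = 82, f = 33, h = 3.
Median ≈ 9 + ((94.5 − 82) / 33) × 3 = 10.1364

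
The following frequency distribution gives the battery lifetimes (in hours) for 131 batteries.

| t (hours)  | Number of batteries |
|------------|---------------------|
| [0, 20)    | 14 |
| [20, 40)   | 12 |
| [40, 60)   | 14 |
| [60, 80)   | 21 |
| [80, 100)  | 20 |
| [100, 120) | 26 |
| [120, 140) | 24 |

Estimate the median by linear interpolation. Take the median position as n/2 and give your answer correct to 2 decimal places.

84.50

Cumulative frequencies: 14, 26, 40, 61, 81, 107, 131
n = 131; position = n/2 = 65.5.
This falls in the class [80, 100): L = 80, F = 61, f = 20, h = 20.
Median ≈ 80 + ((65.5 − 61) / 20) × 20 = 84.5000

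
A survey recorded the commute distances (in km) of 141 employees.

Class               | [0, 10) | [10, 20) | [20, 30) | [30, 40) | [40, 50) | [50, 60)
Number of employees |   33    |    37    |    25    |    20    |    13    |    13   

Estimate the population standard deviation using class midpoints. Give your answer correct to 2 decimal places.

15.88

Midpoints: 5, 15, 25, 35, 45, 55
n = 141, Σfm = 3345, mean = 23.7234
Σfm² = 114925
Σf(m − x̄)² = Σfm² − (Σfm)²/n = 114925 − 3345²/141 = 35570.2128
Population variance = 35570.2128 / 141 = 252.2710
Standard deviation = √252.2710 = 15.8830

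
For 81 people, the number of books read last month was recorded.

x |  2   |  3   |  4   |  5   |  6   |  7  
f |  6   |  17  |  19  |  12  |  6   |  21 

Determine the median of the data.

Cumulative frequencies: 6, 23, 42, 54, 60, 81
n = 81, so the median is the value in position (n+1)/2 = 41.
Position 41 falls at value 4.

4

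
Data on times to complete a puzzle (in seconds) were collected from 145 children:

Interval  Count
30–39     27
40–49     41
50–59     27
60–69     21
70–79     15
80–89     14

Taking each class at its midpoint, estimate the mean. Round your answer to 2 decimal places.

54.36

Midpoints: 34.5, 44.5, 54.5, 64.5, 74.5, 84.5
Σfm = 27×34.5 + 41×44.5 + 27×54.5 + 21×64.5 + 15×74.5 + 14×84.5 = 7882.5
n = Σf = 145
Mean = 7882.5 / 145 = 54.3621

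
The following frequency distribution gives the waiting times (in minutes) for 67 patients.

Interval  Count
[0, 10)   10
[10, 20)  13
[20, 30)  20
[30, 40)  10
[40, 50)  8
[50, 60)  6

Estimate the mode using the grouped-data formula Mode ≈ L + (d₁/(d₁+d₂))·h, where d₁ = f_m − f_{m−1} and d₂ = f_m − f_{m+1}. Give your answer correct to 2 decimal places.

24.12

Modal class: [20, 30) (highest frequency 20).
d₁ = 20 − 13 = 7, d₂ = 20 − 10 = 10
Mode ≈ 20 + (7/(7+10)) × 10 = 20 + 4.1176 = 24.1176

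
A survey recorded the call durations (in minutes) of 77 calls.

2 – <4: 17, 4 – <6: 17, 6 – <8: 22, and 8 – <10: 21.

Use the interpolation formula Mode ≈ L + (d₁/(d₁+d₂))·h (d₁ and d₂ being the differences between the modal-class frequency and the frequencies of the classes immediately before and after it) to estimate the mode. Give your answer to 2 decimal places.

7.67

Modal class: 6 – <8 (highest frequency 22).
d₁ = 22 − 17 = 5, d₂ = 22 − 21 = 1
Mode ≈ 6 + (5/(5+1)) × 2 = 6 + 1.6667 = 7.6667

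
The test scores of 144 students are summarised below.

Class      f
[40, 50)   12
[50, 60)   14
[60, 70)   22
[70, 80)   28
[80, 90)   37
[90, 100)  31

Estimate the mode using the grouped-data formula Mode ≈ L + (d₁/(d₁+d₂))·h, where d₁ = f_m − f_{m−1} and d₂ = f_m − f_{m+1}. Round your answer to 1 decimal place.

Modal class: [80, 90) (highest frequency 37).
d₁ = 37 − 28 = 9, d₂ = 37 − 31 = 6
Mode ≈ 80 + (9/(9+6)) × 10 = 80 + 6.0000 = 86.0000

86.0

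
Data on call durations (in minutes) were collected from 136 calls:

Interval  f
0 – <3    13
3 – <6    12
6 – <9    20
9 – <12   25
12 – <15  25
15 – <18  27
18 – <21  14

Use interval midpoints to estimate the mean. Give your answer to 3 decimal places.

11.338

Midpoints: 1.5, 4.5, 7.5, 10.5, 13.5, 16.5, 19.5
Σfm = 13×1.5 + 12×4.5 + 20×7.5 + 25×10.5 + 25×13.5 + 27×16.5 + 14×19.5 = 1542
n = Σf = 136
Mean = 1542 / 136 = 11.3382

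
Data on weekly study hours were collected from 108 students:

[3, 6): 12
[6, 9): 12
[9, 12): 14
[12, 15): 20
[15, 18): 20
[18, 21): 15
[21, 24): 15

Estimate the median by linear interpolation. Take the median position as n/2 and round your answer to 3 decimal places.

14.400

Cumulative frequencies: 12, 24, 38, 58, 78, 93, 108
n = 108; position = n/2 = 54.
This falls in the class [12, 15): L = 12, F = 38, f = 20, h = 3.
Median ≈ 12 + ((54 − 38) / 20) × 3 = 14.4000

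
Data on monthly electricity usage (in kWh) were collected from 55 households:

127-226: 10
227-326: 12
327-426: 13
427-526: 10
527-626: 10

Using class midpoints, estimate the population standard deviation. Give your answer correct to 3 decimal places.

Midpoints: 176.5, 276.5, 376.5, 476.5, 576.5
n = 55, Σfm = 20507.5, mean = 372.8636
Σfm² = 8665773.75
Σf(m − x̄)² = Σfm² − (Σfm)²/n = 8665773.75 − 20507.5²/55 = 1019272.7273
Population variance = 1019272.7273 / 55 = 18532.2314
Standard deviation = √18532.2314 = 136.1331

136.133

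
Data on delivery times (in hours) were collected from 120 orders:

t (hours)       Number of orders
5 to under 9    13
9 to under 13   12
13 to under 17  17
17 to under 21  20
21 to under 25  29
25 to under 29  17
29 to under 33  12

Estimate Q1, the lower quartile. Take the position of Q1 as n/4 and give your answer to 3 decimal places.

14.176

Cumulative frequencies: 13, 25, 42, 62, 91, 108, 120
n = 120; position = n/4 = 30.
This falls in the class 13 to under 17: L = 13, F = 25, f = 17, h = 4.
Lower quartile ≈ 13 + ((30 − 25) / 17) × 4 = 14.1765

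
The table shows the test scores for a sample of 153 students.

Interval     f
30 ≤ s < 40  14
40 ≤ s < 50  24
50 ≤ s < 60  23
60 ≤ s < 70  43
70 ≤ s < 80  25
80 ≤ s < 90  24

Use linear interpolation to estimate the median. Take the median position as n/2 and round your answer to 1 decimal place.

Cumulative frequencies: 14, 38, 61, 104, 129, 153
n = 153; position = n/2 = 76.5.
This falls in the class 60 ≤ s < 70: L = 60, F = 61, f = 43, h = 10.
Median ≈ 60 + ((76.5 − 61) / 43) × 10 = 63.6047

63.6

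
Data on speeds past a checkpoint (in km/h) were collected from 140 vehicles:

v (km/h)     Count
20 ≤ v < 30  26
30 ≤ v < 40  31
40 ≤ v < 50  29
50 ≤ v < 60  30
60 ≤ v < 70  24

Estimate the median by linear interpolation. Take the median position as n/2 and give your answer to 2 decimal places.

Cumulative frequencies: 26, 57, 86, 116, 140
n = 140; position = n/2 = 70.
This falls in the class 40 ≤ v < 50: L = 40, F = 57, f = 29, h = 10.
Median ≈ 40 + ((70 − 57) / 29) × 10 = 44.4828

44.48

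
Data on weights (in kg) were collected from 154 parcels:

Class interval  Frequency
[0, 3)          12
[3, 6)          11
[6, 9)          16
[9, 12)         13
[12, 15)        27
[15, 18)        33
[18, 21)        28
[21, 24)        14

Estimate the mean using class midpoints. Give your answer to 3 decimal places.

Midpoints: 1.5, 4.5, 7.5, 10.5, 13.5, 16.5, 19.5, 22.5
Σfm = 12×1.5 + 11×4.5 + 16×7.5 + 13×10.5 + 27×13.5 + 33×16.5 + 28×19.5 + 14×22.5 = 2094
n = Σf = 154
Mean = 2094 / 154 = 13.5974

13.597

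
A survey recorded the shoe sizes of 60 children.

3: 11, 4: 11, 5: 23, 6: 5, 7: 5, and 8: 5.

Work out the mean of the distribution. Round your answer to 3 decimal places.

Values: 3, 4, 5, 6, 7, 8
Σfx = 11×3 + 11×4 + 23×5 + 5×6 + 5×7 + 5×8 = 297
n = Σf = 60
Mean = 297 / 60 = 4.9500

4.950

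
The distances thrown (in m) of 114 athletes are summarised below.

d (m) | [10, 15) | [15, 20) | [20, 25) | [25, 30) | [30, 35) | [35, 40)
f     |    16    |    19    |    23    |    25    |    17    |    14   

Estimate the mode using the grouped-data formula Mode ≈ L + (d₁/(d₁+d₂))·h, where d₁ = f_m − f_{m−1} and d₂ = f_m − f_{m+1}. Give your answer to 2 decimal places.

Modal class: [25, 30) (highest frequency 25).
d₁ = 25 − 23 = 2, d₂ = 25 − 17 = 8
Mode ≈ 25 + (2/(2+8)) × 5 = 25 + 1.0000 = 26.0000

26.00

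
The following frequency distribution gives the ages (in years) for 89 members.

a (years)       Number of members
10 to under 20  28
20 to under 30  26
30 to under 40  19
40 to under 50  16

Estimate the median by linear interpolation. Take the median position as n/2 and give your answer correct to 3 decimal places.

Cumulative frequencies: 28, 54, 73, 89
n = 89; position = n/2 = 44.5.
This falls in the class 20 to under 30: L = 20, F = 28, f = 26, h = 10.
Median ≈ 20 + ((44.5 − 28) / 26) × 10 = 26.3462

26.346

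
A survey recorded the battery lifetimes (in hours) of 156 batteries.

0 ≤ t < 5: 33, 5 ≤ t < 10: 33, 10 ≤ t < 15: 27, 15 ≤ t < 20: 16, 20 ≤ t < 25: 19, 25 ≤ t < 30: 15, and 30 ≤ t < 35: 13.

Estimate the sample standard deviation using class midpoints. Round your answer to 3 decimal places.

Midpoints: 2.5, 7.5, 12.5, 17.5, 22.5, 27.5, 32.5
n = 156, Σfm = 2210, mean = 14.1667
Σfm² = 45875
Σf(m − x̄)² = Σfm² − (Σfm)²/n = 45875 − 2210²/156 = 14566.6667
Sample variance = 14566.6667 / 155 = 93.9785
Standard deviation = √93.9785 = 9.6943

9.694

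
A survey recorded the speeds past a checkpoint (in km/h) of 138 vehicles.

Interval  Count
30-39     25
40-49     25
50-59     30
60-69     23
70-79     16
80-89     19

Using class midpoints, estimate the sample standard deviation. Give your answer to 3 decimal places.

Midpoints: 34.5, 44.5, 54.5, 64.5, 74.5, 84.5
n = 138, Σfm = 7891, mean = 57.1812
Σfm² = 488524.5
Σf(m − x̄)² = Σfm² − (Σfm)²/n = 488524.5 − 7891²/138 = 37307.9710
Sample variance = 37307.9710 / 137 = 272.3210
Standard deviation = √272.3210 = 16.5022

16.502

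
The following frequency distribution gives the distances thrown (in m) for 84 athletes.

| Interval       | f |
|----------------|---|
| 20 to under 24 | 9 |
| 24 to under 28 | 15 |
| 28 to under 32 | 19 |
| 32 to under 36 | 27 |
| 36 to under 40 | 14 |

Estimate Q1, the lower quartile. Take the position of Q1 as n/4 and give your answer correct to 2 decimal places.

27.20

Cumulative frequencies: 9, 24, 43, 70, 84
n = 84; position = n/4 = 21.
This falls in the class 24 to under 28: L = 24, F = 9, f = 15, h = 4.
Lower quartile ≈ 24 + ((21 − 9) / 15) × 4 = 27.2000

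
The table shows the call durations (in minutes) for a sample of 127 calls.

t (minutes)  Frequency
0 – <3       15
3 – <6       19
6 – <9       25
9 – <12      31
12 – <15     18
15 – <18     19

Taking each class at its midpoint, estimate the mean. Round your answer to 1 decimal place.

9.3

Midpoints: 1.5, 4.5, 7.5, 10.5, 13.5, 16.5
Σfm = 15×1.5 + 19×4.5 + 25×7.5 + 31×10.5 + 18×13.5 + 19×16.5 = 1177.5
n = Σf = 127
Mean = 1177.5 / 127 = 9.2717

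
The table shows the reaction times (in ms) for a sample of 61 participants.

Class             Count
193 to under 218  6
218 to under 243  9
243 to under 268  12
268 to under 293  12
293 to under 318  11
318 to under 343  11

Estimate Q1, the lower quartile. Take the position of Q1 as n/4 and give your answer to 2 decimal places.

Cumulative frequencies: 6, 15, 27, 39, 50, 61
n = 61; position = n/4 = 15.25.
This falls in the class 243 to under 268: L = 243, F = 15, f = 12, h = 25.
Lower quartile ≈ 243 + ((15.25 − 15) / 12) × 25 = 243.5208

243.52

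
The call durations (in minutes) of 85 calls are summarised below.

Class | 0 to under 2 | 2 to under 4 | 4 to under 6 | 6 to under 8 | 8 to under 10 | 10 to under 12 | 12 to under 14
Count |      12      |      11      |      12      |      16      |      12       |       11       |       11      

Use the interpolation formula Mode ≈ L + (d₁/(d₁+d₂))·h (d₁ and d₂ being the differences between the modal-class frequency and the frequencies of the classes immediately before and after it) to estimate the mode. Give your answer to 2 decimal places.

7.00

Modal class: 6 to under 8 (highest frequency 16).
d₁ = 16 − 12 = 4, d₂ = 16 − 12 = 4
Mode ≈ 6 + (4/(4+4)) × 2 = 6 + 1.0000 = 7.0000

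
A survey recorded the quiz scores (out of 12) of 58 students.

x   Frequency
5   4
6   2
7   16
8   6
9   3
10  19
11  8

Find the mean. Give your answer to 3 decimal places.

Values: 5, 6, 7, 8, 9, 10, 11
Σfx = 4×5 + 2×6 + 16×7 + 6×8 + 3×9 + 19×10 + 8×11 = 497
n = Σf = 58
Mean = 497 / 58 = 8.5690

8.569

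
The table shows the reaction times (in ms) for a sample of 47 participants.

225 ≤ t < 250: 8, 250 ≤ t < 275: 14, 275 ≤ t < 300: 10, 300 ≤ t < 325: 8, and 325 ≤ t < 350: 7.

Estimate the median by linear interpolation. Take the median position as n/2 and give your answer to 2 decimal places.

278.75

Cumulative frequencies: 8, 22, 32, 40, 47
n = 47; position = n/2 = 23.5.
This falls in the class 275 ≤ t < 300: L = 275, F = 22, f = 10, h = 25.
Median ≈ 275 + ((23.5 − 22) / 10) × 25 = 278.7500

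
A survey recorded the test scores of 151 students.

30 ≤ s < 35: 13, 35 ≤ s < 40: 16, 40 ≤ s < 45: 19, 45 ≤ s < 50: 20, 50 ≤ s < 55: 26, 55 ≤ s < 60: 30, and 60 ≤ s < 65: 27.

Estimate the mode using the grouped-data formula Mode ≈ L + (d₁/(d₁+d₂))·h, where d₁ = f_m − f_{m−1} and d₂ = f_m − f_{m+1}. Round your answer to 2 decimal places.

Modal class: 55 ≤ s < 60 (highest frequency 30).
d₁ = 30 − 26 = 4, d₂ = 30 − 27 = 3
Mode ≈ 55 + (4/(4+3)) × 5 = 55 + 2.8571 = 57.8571

57.86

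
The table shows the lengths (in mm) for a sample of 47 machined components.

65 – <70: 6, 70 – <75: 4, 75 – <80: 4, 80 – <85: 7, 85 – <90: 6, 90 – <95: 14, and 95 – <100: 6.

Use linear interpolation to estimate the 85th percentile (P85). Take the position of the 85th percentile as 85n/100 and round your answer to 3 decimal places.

Cumulative frequencies: 6, 10, 14, 21, 27, 41, 47
n = 47; position = 85n/100 = 39.95.
This falls in the class 90 – <95: L = 90, F = 27, f = 14, h = 5.
85th percentile ≈ 90 + ((39.95 − 27) / 14) × 5 = 94.6250

94.625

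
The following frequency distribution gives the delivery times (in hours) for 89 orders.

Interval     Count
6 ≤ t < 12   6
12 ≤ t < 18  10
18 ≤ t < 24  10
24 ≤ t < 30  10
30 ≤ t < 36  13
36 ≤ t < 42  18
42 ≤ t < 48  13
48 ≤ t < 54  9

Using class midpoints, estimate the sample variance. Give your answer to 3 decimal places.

157.541

Midpoints: 9, 15, 21, 27, 33, 39, 45, 51
n = 89, Σfm = 2859, mean = 32.1236
Σfm² = 105705
Σf(m − x̄)² = Σfm² − (Σfm)²/n = 105705 − 2859²/89 = 13863.6404
Sample variance = 13863.6404 / 88 = 157.5414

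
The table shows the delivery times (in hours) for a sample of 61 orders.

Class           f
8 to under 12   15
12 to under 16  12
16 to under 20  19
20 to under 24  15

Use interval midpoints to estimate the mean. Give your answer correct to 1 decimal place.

16.2

Midpoints: 10, 14, 18, 22
Σfm = 15×10 + 12×14 + 19×18 + 15×22 = 990
n = Σf = 61
Mean = 990 / 61 = 16.2295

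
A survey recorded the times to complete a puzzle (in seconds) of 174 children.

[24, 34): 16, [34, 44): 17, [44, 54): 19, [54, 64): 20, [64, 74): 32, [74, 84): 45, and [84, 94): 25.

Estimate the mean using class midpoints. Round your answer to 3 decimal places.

64.517

Midpoints: 29, 39, 49, 59, 69, 79, 89
Σfm = 16×29 + 17×39 + 19×49 + 20×59 + 32×69 + 45×79 + 25×89 = 11226
n = Σf = 174
Mean = 11226 / 174 = 64.5172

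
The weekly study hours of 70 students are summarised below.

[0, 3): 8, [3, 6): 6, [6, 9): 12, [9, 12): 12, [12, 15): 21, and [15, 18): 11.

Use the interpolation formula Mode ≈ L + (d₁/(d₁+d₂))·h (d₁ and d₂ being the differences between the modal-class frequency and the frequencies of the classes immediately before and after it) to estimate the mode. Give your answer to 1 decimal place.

13.4

Modal class: [12, 15) (highest frequency 21).
d₁ = 21 − 12 = 9, d₂ = 21 − 11 = 10
Mode ≈ 12 + (9/(9+10)) × 3 = 12 + 1.4211 = 13.4211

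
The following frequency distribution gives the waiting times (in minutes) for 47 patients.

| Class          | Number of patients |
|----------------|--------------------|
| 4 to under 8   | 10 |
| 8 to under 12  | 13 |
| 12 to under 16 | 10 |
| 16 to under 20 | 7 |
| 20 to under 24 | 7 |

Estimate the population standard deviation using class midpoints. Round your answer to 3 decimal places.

Midpoints: 6, 10, 14, 18, 22
n = 47, Σfm = 610, mean = 12.9787
Σfm² = 9276
Σf(m − x̄)² = Σfm² − (Σfm)²/n = 9276 − 610²/47 = 1358.9787
Population variance = 1358.9787 / 47 = 28.9144
Standard deviation = √28.9144 = 5.3772

5.377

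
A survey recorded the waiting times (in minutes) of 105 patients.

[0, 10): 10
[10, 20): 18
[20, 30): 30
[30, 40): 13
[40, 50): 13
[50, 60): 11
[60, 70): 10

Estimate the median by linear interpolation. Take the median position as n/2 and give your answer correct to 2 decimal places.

Cumulative frequencies: 10, 28, 58, 71, 84, 95, 105
n = 105; position = n/2 = 52.5.
This falls in the class [20, 30): L = 20, F = 28, f = 30, h = 10.
Median ≈ 20 + ((52.5 − 28) / 30) × 10 = 28.1667

28.17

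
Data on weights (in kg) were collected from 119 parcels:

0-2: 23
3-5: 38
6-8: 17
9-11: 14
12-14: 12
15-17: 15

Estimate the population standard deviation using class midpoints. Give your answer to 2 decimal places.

4.97

Midpoints: 1, 4, 7, 10, 13, 16
n = 119, Σfm = 830, mean = 6.9748
Σfm² = 8732
Σf(m − x̄)² = Σfm² − (Σfm)²/n = 8732 − 830²/119 = 2942.9244
Population variance = 2942.9244 / 119 = 24.7305
Standard deviation = √24.7305 = 4.9730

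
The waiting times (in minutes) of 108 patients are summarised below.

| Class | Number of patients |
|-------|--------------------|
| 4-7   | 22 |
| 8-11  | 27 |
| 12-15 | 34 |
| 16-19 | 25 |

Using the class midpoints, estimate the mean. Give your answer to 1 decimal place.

11.8

Midpoints: 5.5, 9.5, 13.5, 17.5
Σfm = 22×5.5 + 27×9.5 + 34×13.5 + 25×17.5 = 1274
n = Σf = 108
Mean = 1274 / 108 = 11.7963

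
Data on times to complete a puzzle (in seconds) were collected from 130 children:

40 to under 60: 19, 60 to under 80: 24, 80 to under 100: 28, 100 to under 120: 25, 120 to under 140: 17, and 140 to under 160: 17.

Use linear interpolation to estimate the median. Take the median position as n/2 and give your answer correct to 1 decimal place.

Cumulative frequencies: 19, 43, 71, 96, 113, 130
n = 130; position = n/2 = 65.
This falls in the class 80 to under 100: L = 80, F = 43, f = 28, h = 20.
Median ≈ 80 + ((65 − 43) / 28) × 20 = 95.7143

95.7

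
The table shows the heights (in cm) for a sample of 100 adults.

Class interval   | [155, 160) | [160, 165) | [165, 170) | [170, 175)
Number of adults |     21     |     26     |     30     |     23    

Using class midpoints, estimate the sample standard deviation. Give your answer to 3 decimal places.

5.336

Midpoints: 157.5, 162.5, 167.5, 172.5
n = 100, Σfm = 16525, mean = 165.2500
Σfm² = 2733575
Σf(m − x̄)² = Σfm² − (Σfm)²/n = 2733575 − 16525²/100 = 2818.7500
Sample variance = 2818.7500 / 99 = 28.4722
Standard deviation = √28.4722 = 5.3359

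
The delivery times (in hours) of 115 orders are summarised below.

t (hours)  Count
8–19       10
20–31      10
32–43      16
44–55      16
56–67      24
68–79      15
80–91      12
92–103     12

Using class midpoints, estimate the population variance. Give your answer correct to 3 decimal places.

607.206

Midpoints: 13.5, 25.5, 37.5, 49.5, 61.5, 73.5, 85.5, 97.5
n = 115, Σfm = 6556.5, mean = 57.0130
Σfm² = 443634.75
Σf(m − x̄)² = Σfm² − (Σfm)²/n = 443634.75 − 6556.5²/115 = 69828.7304
Population variance = 69828.7304 / 115 = 607.2064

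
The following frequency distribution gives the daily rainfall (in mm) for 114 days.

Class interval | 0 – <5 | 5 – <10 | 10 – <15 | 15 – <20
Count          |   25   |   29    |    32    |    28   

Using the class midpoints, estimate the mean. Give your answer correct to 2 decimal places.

10.26

Midpoints: 2.5, 7.5, 12.5, 17.5
Σfm = 25×2.5 + 29×7.5 + 32×12.5 + 28×17.5 = 1170
n = Σf = 114
Mean = 1170 / 114 = 10.2632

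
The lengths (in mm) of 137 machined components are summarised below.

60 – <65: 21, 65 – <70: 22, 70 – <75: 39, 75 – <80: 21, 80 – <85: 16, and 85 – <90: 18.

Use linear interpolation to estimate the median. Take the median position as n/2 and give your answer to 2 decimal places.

73.27

Cumulative frequencies: 21, 43, 82, 103, 119, 137
n = 137; position = n/2 = 68.5.
This falls in the class 70 – <75: L = 70, F = 43, f = 39, h = 5.
Median ≈ 70 + ((68.5 − 43) / 39) × 5 = 73.2692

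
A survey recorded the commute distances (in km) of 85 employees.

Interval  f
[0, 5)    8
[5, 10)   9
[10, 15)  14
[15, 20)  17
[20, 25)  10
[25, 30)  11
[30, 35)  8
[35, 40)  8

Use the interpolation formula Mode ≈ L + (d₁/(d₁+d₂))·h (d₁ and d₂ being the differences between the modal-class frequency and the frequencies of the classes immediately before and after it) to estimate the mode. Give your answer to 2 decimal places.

Modal class: [15, 20) (highest frequency 17).
d₁ = 17 − 14 = 3, d₂ = 17 − 10 = 7
Mode ≈ 15 + (3/(3+7)) × 5 = 15 + 1.5000 = 16.5000

16.50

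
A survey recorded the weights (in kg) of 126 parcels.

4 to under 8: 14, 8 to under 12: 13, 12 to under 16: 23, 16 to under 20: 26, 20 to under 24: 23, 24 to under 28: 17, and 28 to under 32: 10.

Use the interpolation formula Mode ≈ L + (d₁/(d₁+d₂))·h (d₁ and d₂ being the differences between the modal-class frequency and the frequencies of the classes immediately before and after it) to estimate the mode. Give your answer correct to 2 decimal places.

Modal class: 16 to under 20 (highest frequency 26).
d₁ = 26 − 23 = 3, d₂ = 26 − 23 = 3
Mode ≈ 16 + (3/(3+3)) × 4 = 16 + 2.0000 = 18.0000

18.00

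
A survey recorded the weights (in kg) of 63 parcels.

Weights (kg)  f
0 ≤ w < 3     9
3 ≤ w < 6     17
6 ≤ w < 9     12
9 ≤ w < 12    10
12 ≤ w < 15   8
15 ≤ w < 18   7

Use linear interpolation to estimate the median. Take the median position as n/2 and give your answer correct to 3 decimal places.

7.375

Cumulative frequencies: 9, 26, 38, 48, 56, 63
n = 63; position = n/2 = 31.5.
This falls in the class 6 ≤ w < 9: L = 6, F = 26, f = 12, h = 3.
Median ≈ 6 + ((31.5 − 26) / 12) × 3 = 7.3750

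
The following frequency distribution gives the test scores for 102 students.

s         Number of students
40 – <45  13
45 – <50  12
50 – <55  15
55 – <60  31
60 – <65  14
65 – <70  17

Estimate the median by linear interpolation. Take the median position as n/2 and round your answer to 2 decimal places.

56.77

Cumulative frequencies: 13, 25, 40, 71, 85, 102
n = 102; position = n/2 = 51.
This falls in the class 55 – <60: L = 55, F = 40, f = 31, h = 5.
Median ≈ 55 + ((51 − 40) / 31) × 5 = 56.7742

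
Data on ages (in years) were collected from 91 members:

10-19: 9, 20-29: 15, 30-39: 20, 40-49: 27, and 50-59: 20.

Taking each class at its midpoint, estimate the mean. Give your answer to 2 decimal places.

Midpoints: 14.5, 24.5, 34.5, 44.5, 54.5
Σfm = 9×14.5 + 15×24.5 + 20×34.5 + 27×44.5 + 20×54.5 = 3479.5
n = Σf = 91
Mean = 3479.5 / 91 = 38.2363

38.24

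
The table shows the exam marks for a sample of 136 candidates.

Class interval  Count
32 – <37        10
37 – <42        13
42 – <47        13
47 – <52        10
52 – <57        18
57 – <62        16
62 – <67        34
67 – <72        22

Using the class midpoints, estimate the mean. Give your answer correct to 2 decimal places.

Midpoints: 34.5, 39.5, 44.5, 49.5, 54.5, 59.5, 64.5, 69.5
Σfm = 10×34.5 + 13×39.5 + 13×44.5 + 10×49.5 + 18×54.5 + 16×59.5 + 34×64.5 + 22×69.5 = 7587
n = Σf = 136
Mean = 7587 / 136 = 55.7868

55.79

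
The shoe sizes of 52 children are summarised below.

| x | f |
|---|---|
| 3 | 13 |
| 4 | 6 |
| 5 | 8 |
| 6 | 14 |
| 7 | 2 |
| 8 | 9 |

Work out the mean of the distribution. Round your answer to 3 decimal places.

5.250

Values: 3, 4, 5, 6, 7, 8
Σfx = 13×3 + 6×4 + 8×5 + 14×6 + 2×7 + 9×8 = 273
n = Σf = 52
Mean = 273 / 52 = 5.2500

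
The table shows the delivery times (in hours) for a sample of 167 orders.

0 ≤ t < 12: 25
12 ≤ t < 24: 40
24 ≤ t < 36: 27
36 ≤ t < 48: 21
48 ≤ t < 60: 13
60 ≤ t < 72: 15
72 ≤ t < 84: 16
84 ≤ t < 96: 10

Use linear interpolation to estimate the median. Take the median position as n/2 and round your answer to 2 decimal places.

Cumulative frequencies: 25, 65, 92, 113, 126, 141, 157, 167
n = 167; position = n/2 = 83.5.
This falls in the class 24 ≤ t < 36: L = 24, F = 65, f = 27, h = 12.
Median ≈ 24 + ((83.5 − 65) / 27) × 12 = 32.2222

32.22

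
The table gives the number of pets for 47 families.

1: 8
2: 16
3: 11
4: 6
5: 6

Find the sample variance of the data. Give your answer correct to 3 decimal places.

Values: 1, 2, 3, 4, 5
n = 47, Σfx = 127, mean = 2.7021
Σfx² = 417
Σf(x − x̄)² = Σfx² − (Σfx)²/n = 417 − 127²/47 = 73.8298
Sample variance = 73.8298 / 46 = 1.6050

1.605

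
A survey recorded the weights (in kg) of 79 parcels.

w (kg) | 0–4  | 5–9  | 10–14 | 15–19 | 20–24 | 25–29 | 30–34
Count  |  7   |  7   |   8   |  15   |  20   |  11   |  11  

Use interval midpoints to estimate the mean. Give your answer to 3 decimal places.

19.025

Midpoints: 2, 7, 12, 17, 22, 27, 32
Σfm = 7×2 + 7×7 + 8×12 + 15×17 + 20×22 + 11×27 + 11×32 = 1503
n = Σf = 79
Mean = 1503 / 79 = 19.0253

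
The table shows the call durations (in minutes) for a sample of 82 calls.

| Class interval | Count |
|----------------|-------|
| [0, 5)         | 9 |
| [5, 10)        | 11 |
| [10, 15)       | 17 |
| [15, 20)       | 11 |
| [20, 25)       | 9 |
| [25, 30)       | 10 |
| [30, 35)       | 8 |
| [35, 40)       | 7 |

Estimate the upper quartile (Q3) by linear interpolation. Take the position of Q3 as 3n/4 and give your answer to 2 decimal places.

27.25

Cumulative frequencies: 9, 20, 37, 48, 57, 67, 75, 82
n = 82; position = 3n/4 = 61.5.
This falls in the class [25, 30): L = 25, F = 57, f = 10, h = 5.
Upper quartile ≈ 25 + ((61.5 − 57) / 10) × 5 = 27.2500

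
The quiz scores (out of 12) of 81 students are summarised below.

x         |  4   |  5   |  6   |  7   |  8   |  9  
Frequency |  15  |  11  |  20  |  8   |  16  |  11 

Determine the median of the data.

6

Cumulative frequencies: 15, 26, 46, 54, 70, 81
n = 81, so the median is the value in position (n+1)/2 = 41.
Position 41 falls at value 6.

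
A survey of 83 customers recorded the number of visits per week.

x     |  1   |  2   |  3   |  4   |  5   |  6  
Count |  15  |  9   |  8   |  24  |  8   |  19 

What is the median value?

Cumulative frequencies: 15, 24, 32, 56, 64, 83
n = 83, so the median is the value in position (n+1)/2 = 42.
Position 42 falls at value 4.

4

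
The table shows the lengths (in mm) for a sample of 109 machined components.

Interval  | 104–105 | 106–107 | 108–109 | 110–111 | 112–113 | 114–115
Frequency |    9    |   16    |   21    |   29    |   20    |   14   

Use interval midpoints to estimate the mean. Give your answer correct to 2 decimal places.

Midpoints: 104.5, 106.5, 108.5, 110.5, 112.5, 114.5
Σfm = 9×104.5 + 16×106.5 + 21×108.5 + 29×110.5 + 20×112.5 + 14×114.5 = 11980.5
n = Σf = 109
Mean = 11980.5 / 109 = 109.9128

109.91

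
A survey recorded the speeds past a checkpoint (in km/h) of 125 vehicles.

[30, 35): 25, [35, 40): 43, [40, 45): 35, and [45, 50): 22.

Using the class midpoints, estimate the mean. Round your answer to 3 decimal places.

Midpoints: 32.5, 37.5, 42.5, 47.5
Σfm = 25×32.5 + 43×37.5 + 35×42.5 + 22×47.5 = 4957.5
n = Σf = 125
Mean = 4957.5 / 125 = 39.6600

39.660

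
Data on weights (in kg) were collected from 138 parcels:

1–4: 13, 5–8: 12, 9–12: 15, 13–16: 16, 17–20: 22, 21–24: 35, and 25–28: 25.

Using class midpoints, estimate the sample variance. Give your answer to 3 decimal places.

Midpoints: 2.5, 6.5, 10.5, 14.5, 18.5, 22.5, 26.5
n = 138, Σfm = 2357, mean = 17.0797
Σfm² = 48410.5
Σf(m − x̄)² = Σfm² − (Σfm)²/n = 48410.5 − 2357²/138 = 8153.6232
Sample variance = 8153.6232 / 137 = 59.5155

59.515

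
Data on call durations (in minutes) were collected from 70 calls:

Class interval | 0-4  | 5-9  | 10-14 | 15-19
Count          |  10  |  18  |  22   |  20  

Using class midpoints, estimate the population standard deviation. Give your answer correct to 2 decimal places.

5.12

Midpoints: 2, 7, 12, 17
n = 70, Σfm = 750, mean = 10.7143
Σfm² = 9870
Σf(m − x̄)² = Σfm² − (Σfm)²/n = 9870 − 750²/70 = 1834.2857
Population variance = 1834.2857 / 70 = 26.2041
Standard deviation = √26.2041 = 5.1190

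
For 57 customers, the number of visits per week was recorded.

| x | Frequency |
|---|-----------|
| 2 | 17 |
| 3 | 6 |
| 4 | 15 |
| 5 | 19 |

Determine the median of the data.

Cumulative frequencies: 17, 23, 38, 57
n = 57, so the median is the value in position (n+1)/2 = 29.
Position 29 falls at value 4.

4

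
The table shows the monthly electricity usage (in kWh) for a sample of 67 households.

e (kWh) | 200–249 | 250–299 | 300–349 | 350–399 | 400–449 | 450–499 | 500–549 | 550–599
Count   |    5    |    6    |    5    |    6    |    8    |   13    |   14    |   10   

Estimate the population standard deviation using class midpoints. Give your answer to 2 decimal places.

Midpoints: 224.5, 274.5, 324.5, 374.5, 424.5, 474.5, 524.5, 574.5
n = 67, Σfm = 29291.5, mean = 437.1866
Σfm² = 13592566.75
Σf(m − x̄)² = Σfm² − (Σfm)²/n = 13592566.75 − 29291.5²/67 = 786716.4179
Population variance = 786716.4179 / 67 = 11742.0361
Standard deviation = √11742.0361 = 108.3607

108.36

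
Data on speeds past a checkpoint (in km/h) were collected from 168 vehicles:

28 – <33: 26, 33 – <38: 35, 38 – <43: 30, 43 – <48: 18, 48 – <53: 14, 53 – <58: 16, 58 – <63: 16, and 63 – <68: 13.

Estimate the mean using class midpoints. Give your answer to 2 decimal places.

44.55

Midpoints: 30.5, 35.5, 40.5, 45.5, 50.5, 55.5, 60.5, 65.5
Σfm = 26×30.5 + 35×35.5 + 30×40.5 + 18×45.5 + 14×50.5 + 16×55.5 + 16×60.5 + 13×65.5 = 7484
n = Σf = 168
Mean = 7484 / 168 = 44.5476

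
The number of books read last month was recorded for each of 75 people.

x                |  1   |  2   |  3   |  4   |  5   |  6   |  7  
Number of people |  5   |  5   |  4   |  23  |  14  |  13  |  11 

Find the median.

5

Cumulative frequencies: 5, 10, 14, 37, 51, 64, 75
n = 75, so the median is the value in position (n+1)/2 = 38.
Position 38 falls at value 5.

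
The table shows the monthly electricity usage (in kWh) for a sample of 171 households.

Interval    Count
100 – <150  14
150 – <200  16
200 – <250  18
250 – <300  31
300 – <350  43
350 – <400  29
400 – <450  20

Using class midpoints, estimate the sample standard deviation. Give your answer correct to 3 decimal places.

Midpoints: 125, 175, 225, 275, 325, 375, 425
n = 171, Σfm = 50475, mean = 295.1754
Σfm² = 16196875
Σf(m − x̄)² = Σfm² − (Σfm)²/n = 16196875 − 50475²/171 = 1297894.7368
Sample variance = 1297894.7368 / 170 = 7634.6749
Standard deviation = √7634.6749 = 87.3766

87.377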